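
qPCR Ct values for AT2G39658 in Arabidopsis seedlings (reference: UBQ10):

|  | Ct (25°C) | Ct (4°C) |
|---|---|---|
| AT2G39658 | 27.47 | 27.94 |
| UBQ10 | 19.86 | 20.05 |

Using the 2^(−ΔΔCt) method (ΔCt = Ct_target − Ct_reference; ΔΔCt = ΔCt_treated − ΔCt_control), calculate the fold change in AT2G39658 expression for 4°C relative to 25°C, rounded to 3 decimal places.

ΔCt(25°C) = 27.470 − 19.860 = 7.610
ΔCt(4°C) = 27.940 − 20.050 = 7.890
ΔΔCt = 7.890 − 7.610 = 0.280
Fold change = 2^(−0.280) = 0.8236

0.824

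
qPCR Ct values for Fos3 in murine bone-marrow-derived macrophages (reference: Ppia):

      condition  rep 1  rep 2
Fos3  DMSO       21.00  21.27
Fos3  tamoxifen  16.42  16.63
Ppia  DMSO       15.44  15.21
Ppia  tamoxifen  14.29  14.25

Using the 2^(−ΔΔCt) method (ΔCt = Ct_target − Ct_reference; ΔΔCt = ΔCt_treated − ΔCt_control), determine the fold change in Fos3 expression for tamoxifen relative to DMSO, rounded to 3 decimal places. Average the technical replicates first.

Mean Ct: Fos3 DMSO 21.135; Fos3 tamoxifen 16.525; Ppia DMSO 15.325; Ppia tamoxifen 14.270
ΔCt(DMSO) = 21.135 − 15.325 = 5.810
ΔCt(tamoxifen) = 16.525 − 14.270 = 2.255
ΔΔCt = 2.255 − 5.810 = -3.555
Fold change = 2^(−(-3.555)) = 2^3.555 = 11.7533

11.753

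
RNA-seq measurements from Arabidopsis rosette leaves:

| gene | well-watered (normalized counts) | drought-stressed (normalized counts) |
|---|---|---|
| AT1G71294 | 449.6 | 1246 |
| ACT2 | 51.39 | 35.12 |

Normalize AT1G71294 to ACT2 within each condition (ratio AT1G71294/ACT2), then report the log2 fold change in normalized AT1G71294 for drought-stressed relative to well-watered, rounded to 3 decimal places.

2.020

AT1G71294/ACT2 (well-watered) = 449.6 / 51.39 = 8.7488
AT1G71294/ACT2 (drought-stressed) = 1246 / 35.12 = 35.478
Fold change = 35.478 / 8.7488 = 4.0552
log2(4.0552) = 2.0198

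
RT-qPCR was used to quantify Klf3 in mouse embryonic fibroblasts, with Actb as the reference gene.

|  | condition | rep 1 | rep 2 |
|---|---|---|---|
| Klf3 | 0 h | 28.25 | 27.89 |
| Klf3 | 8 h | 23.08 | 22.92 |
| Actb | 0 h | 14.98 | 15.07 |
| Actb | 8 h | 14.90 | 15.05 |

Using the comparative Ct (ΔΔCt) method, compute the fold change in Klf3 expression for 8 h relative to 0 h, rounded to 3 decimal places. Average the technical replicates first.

32.447

Mean Ct: Klf3 0 h 28.070; Klf3 8 h 23.000; Actb 0 h 15.025; Actb 8 h 14.975
ΔCt(0 h) = 28.070 − 15.025 = 13.045
ΔCt(8 h) = 23.000 − 14.975 = 8.025
ΔΔCt = 8.025 − 13.045 = -5.020
Fold change = 2^(−(-5.020)) = 2^5.020 = 32.4467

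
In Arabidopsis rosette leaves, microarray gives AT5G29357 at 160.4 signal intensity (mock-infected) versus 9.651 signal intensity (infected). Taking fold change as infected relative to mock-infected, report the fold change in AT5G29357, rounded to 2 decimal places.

Fold change = 9.651 / 160.4 = 0.060
AT5G29357 is downregulated.

0.06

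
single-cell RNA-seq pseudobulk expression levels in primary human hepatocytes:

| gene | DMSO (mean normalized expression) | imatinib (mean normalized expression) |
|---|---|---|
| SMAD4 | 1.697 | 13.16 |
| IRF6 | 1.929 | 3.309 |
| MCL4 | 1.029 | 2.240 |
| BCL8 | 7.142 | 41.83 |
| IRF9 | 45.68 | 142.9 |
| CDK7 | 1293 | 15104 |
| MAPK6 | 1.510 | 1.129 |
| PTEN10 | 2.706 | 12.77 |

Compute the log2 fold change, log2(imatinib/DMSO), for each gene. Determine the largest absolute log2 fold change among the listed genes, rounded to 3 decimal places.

3.546

log2(13.16/1.697) = 2.955  (SMAD4)
log2(3.309/1.929) = 0.779  (IRF6)
log2(2.240/1.029) = 1.122  (MCL4)
log2(41.83/7.142) = 2.550  (BCL8)
log2(142.9/45.68) = 1.645  (IRF9)
log2(15104/1293) = 3.546  (CDK7)
log2(1.129/1.510) = -0.420  (MAPK6)
log2(12.77/2.706) = 2.239  (PTEN10)
The largest magnitude belongs to CDK7.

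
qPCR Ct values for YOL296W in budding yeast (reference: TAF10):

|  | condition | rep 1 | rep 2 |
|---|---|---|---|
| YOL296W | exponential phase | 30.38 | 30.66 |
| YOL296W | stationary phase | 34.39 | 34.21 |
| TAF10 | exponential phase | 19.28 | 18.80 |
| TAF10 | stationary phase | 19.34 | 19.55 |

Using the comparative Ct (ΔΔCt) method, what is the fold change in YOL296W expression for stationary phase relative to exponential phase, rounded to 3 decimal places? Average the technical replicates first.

0.096

Mean Ct: YOL296W exponential phase 30.520; YOL296W stationary phase 34.300; TAF10 exponential phase 19.040; TAF10 stationary phase 19.445
ΔCt(exponential phase) = 30.520 − 19.040 = 11.480
ΔCt(stationary phase) = 34.300 − 19.445 = 14.855
ΔΔCt = 14.855 − 11.480 = 3.375
Fold change = 2^(−3.375) = 0.0964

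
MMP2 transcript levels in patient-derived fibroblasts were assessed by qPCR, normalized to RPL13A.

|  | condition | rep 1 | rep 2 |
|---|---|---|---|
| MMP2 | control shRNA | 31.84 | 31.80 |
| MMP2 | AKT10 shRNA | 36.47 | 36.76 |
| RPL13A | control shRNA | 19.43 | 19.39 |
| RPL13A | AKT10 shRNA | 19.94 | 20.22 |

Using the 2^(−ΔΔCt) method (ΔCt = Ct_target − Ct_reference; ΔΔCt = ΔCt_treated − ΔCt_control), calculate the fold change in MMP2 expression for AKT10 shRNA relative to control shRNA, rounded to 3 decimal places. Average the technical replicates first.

0.057

Mean Ct: MMP2 control shRNA 31.820; MMP2 AKT10 shRNA 36.615; RPL13A control shRNA 19.410; RPL13A AKT10 shRNA 20.080
ΔCt(control shRNA) = 31.820 − 19.410 = 12.410
ΔCt(AKT10 shRNA) = 36.615 − 20.080 = 16.535
ΔΔCt = 16.535 − 12.410 = 4.125
Fold change = 2^(−4.125) = 0.0573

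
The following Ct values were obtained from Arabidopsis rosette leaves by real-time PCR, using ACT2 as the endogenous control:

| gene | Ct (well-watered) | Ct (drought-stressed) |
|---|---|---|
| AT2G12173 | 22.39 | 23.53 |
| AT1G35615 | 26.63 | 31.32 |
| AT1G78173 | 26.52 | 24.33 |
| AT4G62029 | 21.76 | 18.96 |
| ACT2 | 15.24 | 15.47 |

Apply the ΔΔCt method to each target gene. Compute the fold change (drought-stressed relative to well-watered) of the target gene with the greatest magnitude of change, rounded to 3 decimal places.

0.045

AT2G12173: ΔΔCt = (23.53−15.47) − (22.39−15.24) = 8.06 − 7.15 = 0.91; fold change = 2^-0.91 = 0.532
AT1G35615: ΔΔCt = (31.32−15.47) − (26.63−15.24) = 15.85 − 11.39 = 4.46; fold change = 2^-4.46 = 0.045
AT1G78173: ΔΔCt = (24.33−15.47) − (26.52−15.24) = 8.86 − 11.28 = -2.42; fold change = 2^2.42 = 5.352
AT4G62029: ΔΔCt = (18.96−15.47) − (21.76−15.24) = 3.49 − 6.52 = -3.03; fold change = 2^3.03 = 8.168
AT1G35615 has the largest |ΔΔCt| = 4.46.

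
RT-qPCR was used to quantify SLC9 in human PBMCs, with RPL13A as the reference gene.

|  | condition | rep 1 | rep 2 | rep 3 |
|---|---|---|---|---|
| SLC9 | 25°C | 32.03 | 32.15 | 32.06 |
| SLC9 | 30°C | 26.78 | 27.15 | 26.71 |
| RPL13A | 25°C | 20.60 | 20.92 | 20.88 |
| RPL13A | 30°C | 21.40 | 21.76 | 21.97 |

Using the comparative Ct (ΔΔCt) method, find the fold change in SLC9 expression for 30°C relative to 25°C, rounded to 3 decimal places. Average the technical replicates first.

Mean Ct: SLC9 25°C 32.080; SLC9 30°C 26.880; RPL13A 25°C 20.800; RPL13A 30°C 21.710
ΔCt(25°C) = 32.080 − 20.800 = 11.280
ΔCt(30°C) = 26.880 − 21.710 = 5.170
ΔΔCt = 5.170 − 11.280 = -6.110
Fold change = 2^(−(-6.110)) = 2^6.110 = 69.0706

69.071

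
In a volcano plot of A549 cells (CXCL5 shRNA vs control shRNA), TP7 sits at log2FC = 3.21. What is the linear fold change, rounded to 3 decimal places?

9.254

Fold change = 2^(3.21) = 9.2535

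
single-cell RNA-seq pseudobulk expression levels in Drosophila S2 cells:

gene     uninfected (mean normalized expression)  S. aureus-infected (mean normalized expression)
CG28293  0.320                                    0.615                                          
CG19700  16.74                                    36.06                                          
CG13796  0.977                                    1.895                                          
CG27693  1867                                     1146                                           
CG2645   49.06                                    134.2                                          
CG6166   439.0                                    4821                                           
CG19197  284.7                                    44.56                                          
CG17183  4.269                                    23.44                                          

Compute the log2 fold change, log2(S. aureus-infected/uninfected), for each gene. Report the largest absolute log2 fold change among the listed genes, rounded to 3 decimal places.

log2(0.615/0.320) = 0.943  (CG28293)
log2(36.06/16.74) = 1.107  (CG19700)
log2(1.895/0.977) = 0.956  (CG13796)
log2(1146/1867) = -0.704  (CG27693)
log2(134.2/49.06) = 1.452  (CG2645)
log2(4821/439.0) = 3.457  (CG6166)
log2(44.56/284.7) = -2.676  (CG19197)
log2(23.44/4.269) = 2.457  (CG17183)
The largest magnitude belongs to CG6166.

3.457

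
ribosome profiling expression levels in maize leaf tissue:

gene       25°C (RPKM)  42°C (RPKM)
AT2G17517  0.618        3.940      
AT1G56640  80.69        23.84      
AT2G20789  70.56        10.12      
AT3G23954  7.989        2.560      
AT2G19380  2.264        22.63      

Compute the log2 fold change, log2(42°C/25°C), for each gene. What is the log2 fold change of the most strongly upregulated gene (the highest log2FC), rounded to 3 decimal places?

log2(3.940/0.618) = 2.673  (AT2G17517)
log2(23.84/80.69) = -1.759  (AT1G56640)
log2(10.12/70.56) = -2.802  (AT2G20789)
log2(2.560/7.989) = -1.642  (AT3G23954)
log2(22.63/2.264) = 3.321  (AT2G19380)
AT2G19380 is most strongly upregulated.

3.321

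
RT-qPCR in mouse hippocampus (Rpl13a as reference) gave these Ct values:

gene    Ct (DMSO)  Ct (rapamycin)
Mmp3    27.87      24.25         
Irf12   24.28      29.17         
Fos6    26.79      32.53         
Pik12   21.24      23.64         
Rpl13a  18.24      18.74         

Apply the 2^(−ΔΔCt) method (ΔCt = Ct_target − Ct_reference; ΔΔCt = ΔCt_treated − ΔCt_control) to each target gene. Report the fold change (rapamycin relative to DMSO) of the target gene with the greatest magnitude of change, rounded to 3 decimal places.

Mmp3: ΔΔCt = (24.25−18.74) − (27.87−18.24) = 5.51 − 9.63 = -4.12; fold change = 2^4.12 = 17.388
Irf12: ΔΔCt = (29.17−18.74) − (24.28−18.24) = 10.43 − 6.04 = 4.39; fold change = 2^-4.39 = 0.048
Fos6: ΔΔCt = (32.53−18.74) − (26.79−18.24) = 13.79 − 8.55 = 5.24; fold change = 2^-5.24 = 0.026
Pik12: ΔΔCt = (23.64−18.74) − (21.24−18.24) = 4.90 − 3.00 = 1.90; fold change = 2^-1.90 = 0.268
Fos6 has the largest |ΔΔCt| = 5.24.

0.026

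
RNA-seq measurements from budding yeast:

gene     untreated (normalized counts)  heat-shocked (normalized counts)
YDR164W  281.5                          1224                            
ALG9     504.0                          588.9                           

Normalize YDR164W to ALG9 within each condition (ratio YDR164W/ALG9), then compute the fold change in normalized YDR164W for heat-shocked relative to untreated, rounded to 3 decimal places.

3.721

YDR164W/ALG9 (untreated) = 281.5 / 504.0 = 0.55853
YDR164W/ALG9 (heat-shocked) = 1224 / 588.9 = 2.0785
Fold change = 2.0785 / 0.55853 = 3.7213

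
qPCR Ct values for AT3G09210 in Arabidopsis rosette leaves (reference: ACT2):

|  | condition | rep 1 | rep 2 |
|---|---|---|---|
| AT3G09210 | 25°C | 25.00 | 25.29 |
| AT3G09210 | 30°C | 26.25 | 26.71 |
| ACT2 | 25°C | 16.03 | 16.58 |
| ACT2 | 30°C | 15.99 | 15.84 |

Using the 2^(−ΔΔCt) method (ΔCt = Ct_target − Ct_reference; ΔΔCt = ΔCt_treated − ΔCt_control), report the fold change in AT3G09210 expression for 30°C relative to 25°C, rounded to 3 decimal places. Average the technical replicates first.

Mean Ct: AT3G09210 25°C 25.145; AT3G09210 30°C 26.480; ACT2 25°C 16.305; ACT2 30°C 15.915
ΔCt(25°C) = 25.145 − 16.305 = 8.840
ΔCt(30°C) = 26.480 − 15.915 = 10.565
ΔΔCt = 10.565 − 8.840 = 1.725
Fold change = 2^(−1.725) = 0.3025

0.302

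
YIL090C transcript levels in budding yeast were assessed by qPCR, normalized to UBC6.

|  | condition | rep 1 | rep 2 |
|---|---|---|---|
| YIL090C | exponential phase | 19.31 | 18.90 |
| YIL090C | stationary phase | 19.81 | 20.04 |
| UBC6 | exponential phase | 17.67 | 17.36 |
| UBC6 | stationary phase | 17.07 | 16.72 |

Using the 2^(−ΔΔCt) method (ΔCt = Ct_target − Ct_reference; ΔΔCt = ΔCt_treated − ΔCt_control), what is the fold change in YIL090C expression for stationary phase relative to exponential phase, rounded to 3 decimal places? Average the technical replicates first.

0.369

Mean Ct: YIL090C exponential phase 19.105; YIL090C stationary phase 19.925; UBC6 exponential phase 17.515; UBC6 stationary phase 16.895
ΔCt(exponential phase) = 19.105 − 17.515 = 1.590
ΔCt(stationary phase) = 19.925 − 16.895 = 3.030
ΔΔCt = 3.030 − 1.590 = 1.440
Fold change = 2^(−1.440) = 0.3686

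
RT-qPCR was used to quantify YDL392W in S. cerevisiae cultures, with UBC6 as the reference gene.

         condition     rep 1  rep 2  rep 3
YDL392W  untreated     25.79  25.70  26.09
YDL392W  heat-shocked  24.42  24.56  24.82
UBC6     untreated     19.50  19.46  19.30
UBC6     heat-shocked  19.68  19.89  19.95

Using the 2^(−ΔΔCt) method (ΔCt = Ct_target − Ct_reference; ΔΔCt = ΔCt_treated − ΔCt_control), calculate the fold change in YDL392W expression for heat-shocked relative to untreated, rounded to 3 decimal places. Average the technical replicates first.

Mean Ct: YDL392W untreated 25.860; YDL392W heat-shocked 24.600; UBC6 untreated 19.420; UBC6 heat-shocked 19.840
ΔCt(untreated) = 25.860 − 19.420 = 6.440
ΔCt(heat-shocked) = 24.600 − 19.840 = 4.760
ΔΔCt = 4.760 − 6.440 = -1.680
Fold change = 2^(−(-1.680)) = 2^1.680 = 3.2043

3.204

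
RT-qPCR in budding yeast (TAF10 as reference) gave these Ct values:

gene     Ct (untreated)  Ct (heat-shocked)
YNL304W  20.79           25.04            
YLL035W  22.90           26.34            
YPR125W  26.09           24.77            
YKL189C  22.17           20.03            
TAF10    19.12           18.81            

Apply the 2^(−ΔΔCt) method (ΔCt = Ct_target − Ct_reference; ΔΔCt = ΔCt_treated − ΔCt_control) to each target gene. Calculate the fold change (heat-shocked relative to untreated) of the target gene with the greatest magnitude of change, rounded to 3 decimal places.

0.042

YNL304W: ΔΔCt = (25.04−18.81) − (20.79−19.12) = 6.23 − 1.67 = 4.56; fold change = 2^-4.56 = 0.042
YLL035W: ΔΔCt = (26.34−18.81) − (22.90−19.12) = 7.53 − 3.78 = 3.75; fold change = 2^-3.75 = 0.074
YPR125W: ΔΔCt = (24.77−18.81) − (26.09−19.12) = 5.96 − 6.97 = -1.01; fold change = 2^1.01 = 2.014
YKL189C: ΔΔCt = (20.03−18.81) − (22.17−19.12) = 1.22 − 3.05 = -1.83; fold change = 2^1.83 = 3.555
YNL304W has the largest |ΔΔCt| = 4.56.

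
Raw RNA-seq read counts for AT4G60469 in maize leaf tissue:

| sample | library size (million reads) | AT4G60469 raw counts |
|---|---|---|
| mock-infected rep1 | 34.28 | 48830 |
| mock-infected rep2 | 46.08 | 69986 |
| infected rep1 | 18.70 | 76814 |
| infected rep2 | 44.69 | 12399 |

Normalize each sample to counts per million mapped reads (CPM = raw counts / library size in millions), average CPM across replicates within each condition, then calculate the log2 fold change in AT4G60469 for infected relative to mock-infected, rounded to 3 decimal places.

CPM(mock-infected rep1) = 48830 / 34.28 = 1424.4457
CPM(mock-infected rep2) = 69986 / 46.08 = 1518.7934
CPM(infected rep1) = 76814 / 18.70 = 4107.7005
CPM(infected rep2) = 12399 / 44.69 = 277.4446
mean CPM(mock-infected) = 1471.6196; mean CPM(infected) = 2192.5726
Fold change = 2192.5726 / 1471.6196 = 1.48990
log2(1.48990) = 0.5752

0.575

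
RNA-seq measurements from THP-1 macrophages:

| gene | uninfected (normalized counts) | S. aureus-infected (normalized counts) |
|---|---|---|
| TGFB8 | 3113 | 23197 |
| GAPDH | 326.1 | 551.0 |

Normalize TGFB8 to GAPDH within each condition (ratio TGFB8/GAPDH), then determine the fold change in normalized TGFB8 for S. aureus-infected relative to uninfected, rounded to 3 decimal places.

TGFB8/GAPDH (uninfected) = 3113 / 326.1 = 9.5462
TGFB8/GAPDH (S. aureus-infected) = 23197 / 551.0 = 42.1
Fold change = 42.1 / 9.5462 = 4.4101

4.410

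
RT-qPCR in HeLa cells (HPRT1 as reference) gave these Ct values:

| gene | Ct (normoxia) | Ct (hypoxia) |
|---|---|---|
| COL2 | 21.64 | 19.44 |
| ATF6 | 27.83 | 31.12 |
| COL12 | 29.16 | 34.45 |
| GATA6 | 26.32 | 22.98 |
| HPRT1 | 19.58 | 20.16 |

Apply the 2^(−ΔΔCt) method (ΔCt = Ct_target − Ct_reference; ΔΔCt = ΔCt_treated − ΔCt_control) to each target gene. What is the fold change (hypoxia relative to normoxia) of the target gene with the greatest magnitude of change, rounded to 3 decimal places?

COL2: ΔΔCt = (19.44−20.16) − (21.64−19.58) = -0.72 − 2.06 = -2.78; fold change = 2^2.78 = 6.869
ATF6: ΔΔCt = (31.12−20.16) − (27.83−19.58) = 10.96 − 8.25 = 2.71; fold change = 2^-2.71 = 0.153
COL12: ΔΔCt = (34.45−20.16) − (29.16−19.58) = 14.29 − 9.58 = 4.71; fold change = 2^-4.71 = 0.038
GATA6: ΔΔCt = (22.98−20.16) − (26.32−19.58) = 2.82 − 6.74 = -3.92; fold change = 2^3.92 = 15.137
COL12 has the largest |ΔΔCt| = 4.71.

0.038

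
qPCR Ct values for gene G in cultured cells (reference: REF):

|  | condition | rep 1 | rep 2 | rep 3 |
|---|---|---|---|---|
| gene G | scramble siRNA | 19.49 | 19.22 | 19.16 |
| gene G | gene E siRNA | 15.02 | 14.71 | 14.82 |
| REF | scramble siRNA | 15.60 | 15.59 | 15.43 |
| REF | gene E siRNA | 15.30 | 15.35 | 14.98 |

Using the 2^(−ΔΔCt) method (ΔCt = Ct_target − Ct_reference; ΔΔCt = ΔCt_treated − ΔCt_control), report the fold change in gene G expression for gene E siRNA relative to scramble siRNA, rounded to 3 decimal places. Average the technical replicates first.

Mean Ct: gene G scramble siRNA 19.290; gene G gene E siRNA 14.850; REF scramble siRNA 15.540; REF gene E siRNA 15.210
ΔCt(scramble siRNA) = 19.290 − 15.540 = 3.750
ΔCt(gene E siRNA) = 14.850 − 15.210 = -0.360
ΔΔCt = -0.360 − 3.750 = -4.110
Fold change = 2^(−(-4.110)) = 2^4.110 = 17.2677

17.268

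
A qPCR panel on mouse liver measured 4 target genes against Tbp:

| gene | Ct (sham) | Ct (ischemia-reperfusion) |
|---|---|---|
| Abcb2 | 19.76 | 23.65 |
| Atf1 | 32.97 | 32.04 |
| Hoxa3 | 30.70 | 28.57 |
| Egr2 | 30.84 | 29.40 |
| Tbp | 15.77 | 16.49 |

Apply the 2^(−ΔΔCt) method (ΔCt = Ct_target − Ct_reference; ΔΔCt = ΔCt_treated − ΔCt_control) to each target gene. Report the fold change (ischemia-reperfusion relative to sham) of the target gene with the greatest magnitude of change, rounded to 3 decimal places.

Abcb2: ΔΔCt = (23.65−16.49) − (19.76−15.77) = 7.16 − 3.99 = 3.17; fold change = 2^-3.17 = 0.111
Atf1: ΔΔCt = (32.04−16.49) − (32.97−15.77) = 15.55 − 17.20 = -1.65; fold change = 2^1.65 = 3.138
Hoxa3: ΔΔCt = (28.57−16.49) − (30.70−15.77) = 12.08 − 14.93 = -2.85; fold change = 2^2.85 = 7.210
Egr2: ΔΔCt = (29.40−16.49) − (30.84−15.77) = 12.91 − 15.07 = -2.16; fold change = 2^2.16 = 4.469
Abcb2 has the largest |ΔΔCt| = 3.17.

0.111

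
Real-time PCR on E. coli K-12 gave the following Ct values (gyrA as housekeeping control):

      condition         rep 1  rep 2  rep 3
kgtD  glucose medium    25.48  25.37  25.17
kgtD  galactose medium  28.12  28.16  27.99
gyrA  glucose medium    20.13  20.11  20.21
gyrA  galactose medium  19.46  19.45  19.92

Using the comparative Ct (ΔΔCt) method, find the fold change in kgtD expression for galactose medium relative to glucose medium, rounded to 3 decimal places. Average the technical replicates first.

0.102

Mean Ct: kgtD glucose medium 25.340; kgtD galactose medium 28.090; gyrA glucose medium 20.150; gyrA galactose medium 19.610
ΔCt(glucose medium) = 25.340 − 20.150 = 5.190
ΔCt(galactose medium) = 28.090 − 19.610 = 8.480
ΔΔCt = 8.480 − 5.190 = 3.290
Fold change = 2^(−3.290) = 0.1022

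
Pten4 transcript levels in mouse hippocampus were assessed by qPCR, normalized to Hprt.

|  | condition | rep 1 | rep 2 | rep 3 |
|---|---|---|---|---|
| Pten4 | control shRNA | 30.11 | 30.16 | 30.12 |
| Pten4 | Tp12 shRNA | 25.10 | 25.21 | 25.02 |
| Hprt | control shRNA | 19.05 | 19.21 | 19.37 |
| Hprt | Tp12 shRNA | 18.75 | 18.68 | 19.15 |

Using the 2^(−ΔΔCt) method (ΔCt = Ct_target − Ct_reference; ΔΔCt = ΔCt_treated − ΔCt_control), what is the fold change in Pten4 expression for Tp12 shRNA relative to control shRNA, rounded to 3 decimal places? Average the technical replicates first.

25.457

Mean Ct: Pten4 control shRNA 30.130; Pten4 Tp12 shRNA 25.110; Hprt control shRNA 19.210; Hprt Tp12 shRNA 18.860
ΔCt(control shRNA) = 30.130 − 19.210 = 10.920
ΔCt(Tp12 shRNA) = 25.110 − 18.860 = 6.250
ΔΔCt = 6.250 − 10.920 = -4.670
Fold change = 2^(−(-4.670)) = 2^4.670 = 25.4572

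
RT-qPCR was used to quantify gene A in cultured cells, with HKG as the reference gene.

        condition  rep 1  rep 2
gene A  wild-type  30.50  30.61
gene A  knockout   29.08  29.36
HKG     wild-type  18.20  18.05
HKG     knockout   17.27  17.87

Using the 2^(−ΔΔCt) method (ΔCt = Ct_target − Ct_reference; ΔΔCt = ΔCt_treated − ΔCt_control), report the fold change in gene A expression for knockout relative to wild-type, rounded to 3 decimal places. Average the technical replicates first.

Mean Ct: gene A wild-type 30.555; gene A knockout 29.220; HKG wild-type 18.125; HKG knockout 17.570
ΔCt(wild-type) = 30.555 − 18.125 = 12.430
ΔCt(knockout) = 29.220 − 17.570 = 11.650
ΔΔCt = 11.650 − 12.430 = -0.780
Fold change = 2^(−(-0.780)) = 2^0.780 = 1.7171

1.717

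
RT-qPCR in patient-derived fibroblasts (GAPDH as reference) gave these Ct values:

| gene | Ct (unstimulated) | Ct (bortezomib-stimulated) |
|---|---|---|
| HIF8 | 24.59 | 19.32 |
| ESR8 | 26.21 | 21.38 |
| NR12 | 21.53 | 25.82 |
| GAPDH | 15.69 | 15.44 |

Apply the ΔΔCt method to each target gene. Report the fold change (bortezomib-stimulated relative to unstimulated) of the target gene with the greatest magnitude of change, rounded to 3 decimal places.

32.447

HIF8: ΔΔCt = (19.32−15.44) − (24.59−15.69) = 3.88 − 8.90 = -5.02; fold change = 2^5.02 = 32.447
ESR8: ΔΔCt = (21.38−15.44) − (26.21−15.69) = 5.94 − 10.52 = -4.58; fold change = 2^4.58 = 23.918
NR12: ΔΔCt = (25.82−15.44) − (21.53−15.69) = 10.38 − 5.84 = 4.54; fold change = 2^-4.54 = 0.043
HIF8 has the largest |ΔΔCt| = 5.02.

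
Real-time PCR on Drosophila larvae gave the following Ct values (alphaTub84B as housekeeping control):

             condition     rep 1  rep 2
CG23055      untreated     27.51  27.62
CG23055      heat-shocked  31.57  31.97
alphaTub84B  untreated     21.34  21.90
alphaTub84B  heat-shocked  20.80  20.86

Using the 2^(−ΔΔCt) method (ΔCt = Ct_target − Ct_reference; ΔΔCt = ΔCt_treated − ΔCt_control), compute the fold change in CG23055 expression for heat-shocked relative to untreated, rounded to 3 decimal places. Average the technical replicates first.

0.031

Mean Ct: CG23055 untreated 27.565; CG23055 heat-shocked 31.770; alphaTub84B untreated 21.620; alphaTub84B heat-shocked 20.830
ΔCt(untreated) = 27.565 − 21.620 = 5.945
ΔCt(heat-shocked) = 31.770 − 20.830 = 10.940
ΔΔCt = 10.940 − 5.945 = 4.995
Fold change = 2^(−4.995) = 0.0314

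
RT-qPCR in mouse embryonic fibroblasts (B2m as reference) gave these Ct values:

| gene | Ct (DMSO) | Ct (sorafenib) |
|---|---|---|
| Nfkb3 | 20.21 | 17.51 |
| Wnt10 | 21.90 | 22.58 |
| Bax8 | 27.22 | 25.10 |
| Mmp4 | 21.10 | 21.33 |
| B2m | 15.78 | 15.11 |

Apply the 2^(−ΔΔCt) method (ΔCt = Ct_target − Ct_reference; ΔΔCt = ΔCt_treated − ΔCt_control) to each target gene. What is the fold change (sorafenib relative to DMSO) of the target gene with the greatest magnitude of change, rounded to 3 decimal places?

Nfkb3: ΔΔCt = (17.51−15.11) − (20.21−15.78) = 2.40 − 4.43 = -2.03; fold change = 2^2.03 = 4.084
Wnt10: ΔΔCt = (22.58−15.11) − (21.90−15.78) = 7.47 − 6.12 = 1.35; fold change = 2^-1.35 = 0.392
Bax8: ΔΔCt = (25.10−15.11) − (27.22−15.78) = 9.99 − 11.44 = -1.45; fold change = 2^1.45 = 2.732
Mmp4: ΔΔCt = (21.33−15.11) − (21.10−15.78) = 6.22 − 5.32 = 0.90; fold change = 2^-0.90 = 0.536
Nfkb3 has the largest |ΔΔCt| = 2.03.

4.084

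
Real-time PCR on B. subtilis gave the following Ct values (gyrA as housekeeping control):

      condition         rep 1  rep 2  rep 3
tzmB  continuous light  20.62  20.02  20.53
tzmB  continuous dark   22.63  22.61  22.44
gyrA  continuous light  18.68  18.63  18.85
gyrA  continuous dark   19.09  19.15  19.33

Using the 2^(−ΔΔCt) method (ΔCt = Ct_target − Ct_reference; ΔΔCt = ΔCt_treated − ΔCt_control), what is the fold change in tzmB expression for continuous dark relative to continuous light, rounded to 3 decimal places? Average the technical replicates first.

0.308

Mean Ct: tzmB continuous light 20.390; tzmB continuous dark 22.560; gyrA continuous light 18.720; gyrA continuous dark 19.190
ΔCt(continuous light) = 20.390 − 18.720 = 1.670
ΔCt(continuous dark) = 22.560 − 19.190 = 3.370
ΔΔCt = 3.370 − 1.670 = 1.700
Fold change = 2^(−1.700) = 0.3078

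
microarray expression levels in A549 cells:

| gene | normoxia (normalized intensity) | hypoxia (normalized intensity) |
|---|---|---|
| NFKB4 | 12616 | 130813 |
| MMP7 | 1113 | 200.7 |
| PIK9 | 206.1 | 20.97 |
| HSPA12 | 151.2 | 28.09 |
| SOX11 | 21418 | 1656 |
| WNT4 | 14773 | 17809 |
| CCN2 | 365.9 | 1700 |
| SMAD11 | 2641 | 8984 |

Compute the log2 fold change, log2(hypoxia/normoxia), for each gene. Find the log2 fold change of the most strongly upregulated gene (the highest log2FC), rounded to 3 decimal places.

3.374

log2(130813/12616) = 3.374  (NFKB4)
log2(200.7/1113) = -2.471  (MMP7)
log2(20.97/206.1) = -3.297  (PIK9)
log2(28.09/151.2) = -2.428  (HSPA12)
log2(1656/21418) = -3.693  (SOX11)
log2(17809/14773) = 0.270  (WNT4)
log2(1700/365.9) = 2.216  (CCN2)
log2(8984/2641) = 1.766  (SMAD11)
NFKB4 is most strongly upregulated.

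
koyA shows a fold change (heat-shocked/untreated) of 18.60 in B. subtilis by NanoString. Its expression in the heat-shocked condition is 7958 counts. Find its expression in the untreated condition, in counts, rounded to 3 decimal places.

untreated expression = 7958 / 18.60 = 427.849

427.849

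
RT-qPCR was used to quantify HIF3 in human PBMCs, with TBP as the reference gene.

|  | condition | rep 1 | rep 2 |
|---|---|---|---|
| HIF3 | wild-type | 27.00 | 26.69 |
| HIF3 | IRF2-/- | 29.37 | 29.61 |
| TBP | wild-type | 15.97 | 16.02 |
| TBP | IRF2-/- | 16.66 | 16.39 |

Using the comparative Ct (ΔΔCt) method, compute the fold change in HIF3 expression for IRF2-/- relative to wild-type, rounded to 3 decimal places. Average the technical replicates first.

Mean Ct: HIF3 wild-type 26.845; HIF3 IRF2-/- 29.490; TBP wild-type 15.995; TBP IRF2-/- 16.525
ΔCt(wild-type) = 26.845 − 15.995 = 10.850
ΔCt(IRF2-/-) = 29.490 − 16.525 = 12.965
ΔΔCt = 12.965 − 10.850 = 2.115
Fold change = 2^(−2.115) = 0.2308

0.231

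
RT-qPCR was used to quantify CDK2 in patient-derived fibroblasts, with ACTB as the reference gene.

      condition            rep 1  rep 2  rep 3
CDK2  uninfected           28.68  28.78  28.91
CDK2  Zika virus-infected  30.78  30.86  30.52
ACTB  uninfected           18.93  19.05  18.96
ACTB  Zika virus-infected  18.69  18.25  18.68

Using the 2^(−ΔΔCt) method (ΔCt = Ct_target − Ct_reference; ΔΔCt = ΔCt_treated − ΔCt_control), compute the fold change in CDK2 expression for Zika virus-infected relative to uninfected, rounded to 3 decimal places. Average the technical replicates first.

Mean Ct: CDK2 uninfected 28.790; CDK2 Zika virus-infected 30.720; ACTB uninfected 18.980; ACTB Zika virus-infected 18.540
ΔCt(uninfected) = 28.790 − 18.980 = 9.810
ΔCt(Zika virus-infected) = 30.720 − 18.540 = 12.180
ΔΔCt = 12.180 − 9.810 = 2.370
Fold change = 2^(−2.370) = 0.1934

0.193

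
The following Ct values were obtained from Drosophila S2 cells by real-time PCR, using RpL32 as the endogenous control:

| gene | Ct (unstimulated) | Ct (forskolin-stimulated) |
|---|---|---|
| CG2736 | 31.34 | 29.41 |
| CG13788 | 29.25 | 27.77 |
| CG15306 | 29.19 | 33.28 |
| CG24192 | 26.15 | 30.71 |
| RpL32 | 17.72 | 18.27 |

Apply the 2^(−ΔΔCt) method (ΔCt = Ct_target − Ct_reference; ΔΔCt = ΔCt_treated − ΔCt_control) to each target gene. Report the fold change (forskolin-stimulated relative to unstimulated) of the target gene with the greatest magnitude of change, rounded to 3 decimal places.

0.062

CG2736: ΔΔCt = (29.41−18.27) − (31.34−17.72) = 11.14 − 13.62 = -2.48; fold change = 2^2.48 = 5.579
CG13788: ΔΔCt = (27.77−18.27) − (29.25−17.72) = 9.50 − 11.53 = -2.03; fold change = 2^2.03 = 4.084
CG15306: ΔΔCt = (33.28−18.27) − (29.19−17.72) = 15.01 − 11.47 = 3.54; fold change = 2^-3.54 = 0.086
CG24192: ΔΔCt = (30.71−18.27) − (26.15−17.72) = 12.44 − 8.43 = 4.01; fold change = 2^-4.01 = 0.062
CG24192 has the largest |ΔΔCt| = 4.01.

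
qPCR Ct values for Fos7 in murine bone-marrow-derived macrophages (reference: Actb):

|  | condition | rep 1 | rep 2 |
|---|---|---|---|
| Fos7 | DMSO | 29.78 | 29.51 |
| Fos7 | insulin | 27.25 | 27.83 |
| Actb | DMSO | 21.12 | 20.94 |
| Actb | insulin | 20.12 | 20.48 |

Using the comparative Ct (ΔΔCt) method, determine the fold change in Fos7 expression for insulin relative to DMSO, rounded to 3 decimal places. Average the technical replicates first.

Mean Ct: Fos7 DMSO 29.645; Fos7 insulin 27.540; Actb DMSO 21.030; Actb insulin 20.300
ΔCt(DMSO) = 29.645 − 21.030 = 8.615
ΔCt(insulin) = 27.540 − 20.300 = 7.240
ΔΔCt = 7.240 − 8.615 = -1.375
Fold change = 2^(−(-1.375)) = 2^1.375 = 2.5937

2.594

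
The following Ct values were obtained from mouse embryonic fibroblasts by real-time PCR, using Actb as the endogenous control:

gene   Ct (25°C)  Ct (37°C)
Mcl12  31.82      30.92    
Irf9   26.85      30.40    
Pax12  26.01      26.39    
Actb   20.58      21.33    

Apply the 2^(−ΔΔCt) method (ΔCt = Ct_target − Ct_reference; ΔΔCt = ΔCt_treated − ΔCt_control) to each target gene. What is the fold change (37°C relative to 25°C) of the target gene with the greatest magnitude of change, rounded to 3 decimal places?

Mcl12: ΔΔCt = (30.92−21.33) − (31.82−20.58) = 9.59 − 11.24 = -1.65; fold change = 2^1.65 = 3.138
Irf9: ΔΔCt = (30.40−21.33) − (26.85−20.58) = 9.07 − 6.27 = 2.80; fold change = 2^-2.80 = 0.144
Pax12: ΔΔCt = (26.39−21.33) − (26.01−20.58) = 5.06 − 5.43 = -0.37; fold change = 2^0.37 = 1.292
Irf9 has the largest |ΔΔCt| = 2.80.

0.144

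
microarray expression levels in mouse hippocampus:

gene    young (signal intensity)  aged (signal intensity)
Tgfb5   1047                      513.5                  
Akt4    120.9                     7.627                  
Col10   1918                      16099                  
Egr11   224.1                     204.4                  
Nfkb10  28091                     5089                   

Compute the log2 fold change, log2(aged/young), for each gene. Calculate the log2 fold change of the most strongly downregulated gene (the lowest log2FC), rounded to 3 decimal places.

log2(513.5/1047) = -1.028  (Tgfb5)
log2(7.627/120.9) = -3.987  (Akt4)
log2(16099/1918) = 3.069  (Col10)
log2(204.4/224.1) = -0.133  (Egr11)
log2(5089/28091) = -2.465  (Nfkb10)
Akt4 is most strongly downregulated.

-3.987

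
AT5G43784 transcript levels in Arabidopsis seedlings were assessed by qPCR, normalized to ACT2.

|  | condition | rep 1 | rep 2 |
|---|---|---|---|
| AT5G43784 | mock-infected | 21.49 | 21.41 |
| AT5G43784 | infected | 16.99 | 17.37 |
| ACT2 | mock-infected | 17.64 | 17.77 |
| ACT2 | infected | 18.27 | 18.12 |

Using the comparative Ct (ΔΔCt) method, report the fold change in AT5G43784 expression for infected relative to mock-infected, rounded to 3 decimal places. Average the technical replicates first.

Mean Ct: AT5G43784 mock-infected 21.450; AT5G43784 infected 17.180; ACT2 mock-infected 17.705; ACT2 infected 18.195
ΔCt(mock-infected) = 21.450 − 17.705 = 3.745
ΔCt(infected) = 17.180 − 18.195 = -1.015
ΔΔCt = -1.015 − 3.745 = -4.760
Fold change = 2^(−(-4.760)) = 2^4.760 = 27.0958

27.096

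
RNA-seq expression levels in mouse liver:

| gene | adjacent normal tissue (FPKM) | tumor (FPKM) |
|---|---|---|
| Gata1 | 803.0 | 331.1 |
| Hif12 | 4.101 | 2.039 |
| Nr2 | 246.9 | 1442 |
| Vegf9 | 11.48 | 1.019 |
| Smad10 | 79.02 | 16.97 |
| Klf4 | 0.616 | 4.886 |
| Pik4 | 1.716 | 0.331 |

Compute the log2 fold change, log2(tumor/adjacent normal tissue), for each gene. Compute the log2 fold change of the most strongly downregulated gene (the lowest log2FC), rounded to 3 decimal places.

log2(331.1/803.0) = -1.278  (Gata1)
log2(2.039/4.101) = -1.008  (Hif12)
log2(1442/246.9) = 2.546  (Nr2)
log2(1.019/11.48) = -3.494  (Vegf9)
log2(16.97/79.02) = -2.219  (Smad10)
log2(4.886/0.616) = 2.988  (Klf4)
log2(0.331/1.716) = -2.374  (Pik4)
Vegf9 is most strongly downregulated.

-3.494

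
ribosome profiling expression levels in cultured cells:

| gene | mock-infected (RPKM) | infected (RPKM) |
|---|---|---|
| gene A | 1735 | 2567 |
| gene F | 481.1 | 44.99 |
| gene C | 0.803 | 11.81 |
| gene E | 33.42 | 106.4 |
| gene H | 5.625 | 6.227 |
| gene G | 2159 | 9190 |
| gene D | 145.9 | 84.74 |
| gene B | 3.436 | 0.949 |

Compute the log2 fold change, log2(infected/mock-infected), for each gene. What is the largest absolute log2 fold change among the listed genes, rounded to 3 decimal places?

log2(2567/1735) = 0.565  (gene A)
log2(44.99/481.1) = -3.419  (gene F)
log2(11.81/0.803) = 3.878  (gene C)
log2(106.4/33.42) = 1.671  (gene E)
log2(6.227/5.625) = 0.147  (gene H)
log2(9190/2159) = 2.090  (gene G)
log2(84.74/145.9) = -0.784  (gene D)
log2(0.949/3.436) = -1.856  (gene B)
The largest magnitude belongs to gene C.

3.878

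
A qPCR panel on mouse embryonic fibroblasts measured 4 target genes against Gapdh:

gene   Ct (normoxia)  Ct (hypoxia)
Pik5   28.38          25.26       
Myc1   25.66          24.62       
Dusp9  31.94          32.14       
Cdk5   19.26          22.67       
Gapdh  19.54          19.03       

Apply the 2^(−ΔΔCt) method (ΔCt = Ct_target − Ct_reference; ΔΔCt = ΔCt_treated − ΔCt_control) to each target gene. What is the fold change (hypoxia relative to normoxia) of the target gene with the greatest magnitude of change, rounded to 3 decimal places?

0.066

Pik5: ΔΔCt = (25.26−19.03) − (28.38−19.54) = 6.23 − 8.84 = -2.61; fold change = 2^2.61 = 6.105
Myc1: ΔΔCt = (24.62−19.03) − (25.66−19.54) = 5.59 − 6.12 = -0.53; fold change = 2^0.53 = 1.444
Dusp9: ΔΔCt = (32.14−19.03) − (31.94−19.54) = 13.11 − 12.40 = 0.71; fold change = 2^-0.71 = 0.611
Cdk5: ΔΔCt = (22.67−19.03) − (19.26−19.54) = 3.64 − (-0.28) = 3.92; fold change = 2^-3.92 = 0.066
Cdk5 has the largest |ΔΔCt| = 3.92.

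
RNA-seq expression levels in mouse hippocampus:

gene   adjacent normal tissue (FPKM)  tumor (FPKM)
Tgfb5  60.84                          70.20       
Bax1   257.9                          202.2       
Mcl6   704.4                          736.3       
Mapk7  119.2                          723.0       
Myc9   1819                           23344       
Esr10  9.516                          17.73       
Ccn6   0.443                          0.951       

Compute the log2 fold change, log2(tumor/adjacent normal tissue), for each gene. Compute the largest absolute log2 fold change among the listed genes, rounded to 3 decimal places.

log2(70.20/60.84) = 0.206  (Tgfb5)
log2(202.2/257.9) = -0.351  (Bax1)
log2(736.3/704.4) = 0.064  (Mcl6)
log2(723.0/119.2) = 2.601  (Mapk7)
log2(23344/1819) = 3.682  (Myc9)
log2(17.73/9.516) = 0.898  (Esr10)
log2(0.951/0.443) = 1.102  (Ccn6)
The largest magnitude belongs to Myc9.

3.682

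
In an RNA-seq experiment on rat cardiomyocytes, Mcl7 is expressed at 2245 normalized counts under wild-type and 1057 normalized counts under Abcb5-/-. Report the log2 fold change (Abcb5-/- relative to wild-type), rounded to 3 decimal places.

Fold change = 1057 / 2245 = 0.4708
log2(0.4708) = -1.0867

-1.087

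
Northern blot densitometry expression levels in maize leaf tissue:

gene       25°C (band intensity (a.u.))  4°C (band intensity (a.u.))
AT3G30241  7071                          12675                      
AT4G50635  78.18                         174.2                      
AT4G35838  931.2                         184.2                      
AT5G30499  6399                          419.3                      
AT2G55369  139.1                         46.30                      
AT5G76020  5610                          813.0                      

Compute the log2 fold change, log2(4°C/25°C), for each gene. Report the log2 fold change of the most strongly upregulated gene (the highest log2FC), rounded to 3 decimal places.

log2(12675/7071) = 0.842  (AT3G30241)
log2(174.2/78.18) = 1.156  (AT4G50635)
log2(184.2/931.2) = -2.338  (AT4G35838)
log2(419.3/6399) = -3.932  (AT5G30499)
log2(46.30/139.1) = -1.587  (AT2G55369)
log2(813.0/5610) = -2.787  (AT5G76020)
AT4G50635 is most strongly upregulated.

1.156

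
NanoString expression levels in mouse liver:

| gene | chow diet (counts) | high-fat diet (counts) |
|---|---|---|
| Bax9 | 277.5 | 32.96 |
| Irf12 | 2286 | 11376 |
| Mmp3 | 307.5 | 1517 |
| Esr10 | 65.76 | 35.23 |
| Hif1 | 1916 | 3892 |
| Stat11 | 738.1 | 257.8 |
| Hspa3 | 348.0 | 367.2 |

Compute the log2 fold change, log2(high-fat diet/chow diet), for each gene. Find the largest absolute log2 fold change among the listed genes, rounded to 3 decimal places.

3.074

log2(32.96/277.5) = -3.074  (Bax9)
log2(11376/2286) = 2.315  (Irf12)
log2(1517/307.5) = 2.303  (Mmp3)
log2(35.23/65.76) = -0.900  (Esr10)
log2(3892/1916) = 1.022  (Hif1)
log2(257.8/738.1) = -1.518  (Stat11)
log2(367.2/348.0) = 0.077  (Hspa3)
The largest magnitude belongs to Bax9.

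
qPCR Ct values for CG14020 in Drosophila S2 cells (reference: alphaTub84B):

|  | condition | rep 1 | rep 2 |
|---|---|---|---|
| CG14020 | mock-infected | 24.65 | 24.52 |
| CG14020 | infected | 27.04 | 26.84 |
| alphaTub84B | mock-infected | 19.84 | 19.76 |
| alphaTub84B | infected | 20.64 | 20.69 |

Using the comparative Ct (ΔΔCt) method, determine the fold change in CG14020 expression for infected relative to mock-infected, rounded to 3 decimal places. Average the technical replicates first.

0.356

Mean Ct: CG14020 mock-infected 24.585; CG14020 infected 26.940; alphaTub84B mock-infected 19.800; alphaTub84B infected 20.665
ΔCt(mock-infected) = 24.585 − 19.800 = 4.785
ΔCt(infected) = 26.940 − 20.665 = 6.275
ΔΔCt = 6.275 − 4.785 = 1.490
Fold change = 2^(−1.490) = 0.3560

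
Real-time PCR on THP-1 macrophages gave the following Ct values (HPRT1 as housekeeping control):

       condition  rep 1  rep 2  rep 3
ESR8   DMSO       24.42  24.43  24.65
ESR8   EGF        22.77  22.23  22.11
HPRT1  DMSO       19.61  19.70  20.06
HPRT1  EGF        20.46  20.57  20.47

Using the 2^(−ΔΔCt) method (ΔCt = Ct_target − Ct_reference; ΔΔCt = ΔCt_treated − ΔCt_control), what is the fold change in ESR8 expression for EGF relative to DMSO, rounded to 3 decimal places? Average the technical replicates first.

Mean Ct: ESR8 DMSO 24.500; ESR8 EGF 22.370; HPRT1 DMSO 19.790; HPRT1 EGF 20.500
ΔCt(DMSO) = 24.500 − 19.790 = 4.710
ΔCt(EGF) = 22.370 − 20.500 = 1.870
ΔΔCt = 1.870 − 4.710 = -2.840
Fold change = 2^(−(-2.840)) = 2^2.840 = 7.1602

7.160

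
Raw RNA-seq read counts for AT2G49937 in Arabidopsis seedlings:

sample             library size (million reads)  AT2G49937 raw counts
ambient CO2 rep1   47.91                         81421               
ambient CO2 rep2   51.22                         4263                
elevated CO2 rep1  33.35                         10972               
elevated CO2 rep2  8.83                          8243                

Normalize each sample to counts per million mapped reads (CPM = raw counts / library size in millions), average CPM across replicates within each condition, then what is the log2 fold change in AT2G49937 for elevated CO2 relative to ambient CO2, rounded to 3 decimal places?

-0.498

CPM(ambient CO2 rep1) = 81421 / 47.91 = 1699.4573
CPM(ambient CO2 rep2) = 4263 / 51.22 = 83.2292
CPM(elevated CO2 rep1) = 10972 / 33.35 = 328.9955
CPM(elevated CO2 rep2) = 8243 / 8.83 = 933.5221
mean CPM(ambient CO2) = 891.3433; mean CPM(elevated CO2) = 631.2588
Fold change = 631.2588 / 891.3433 = 0.70821
log2(0.70821) = -0.4977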